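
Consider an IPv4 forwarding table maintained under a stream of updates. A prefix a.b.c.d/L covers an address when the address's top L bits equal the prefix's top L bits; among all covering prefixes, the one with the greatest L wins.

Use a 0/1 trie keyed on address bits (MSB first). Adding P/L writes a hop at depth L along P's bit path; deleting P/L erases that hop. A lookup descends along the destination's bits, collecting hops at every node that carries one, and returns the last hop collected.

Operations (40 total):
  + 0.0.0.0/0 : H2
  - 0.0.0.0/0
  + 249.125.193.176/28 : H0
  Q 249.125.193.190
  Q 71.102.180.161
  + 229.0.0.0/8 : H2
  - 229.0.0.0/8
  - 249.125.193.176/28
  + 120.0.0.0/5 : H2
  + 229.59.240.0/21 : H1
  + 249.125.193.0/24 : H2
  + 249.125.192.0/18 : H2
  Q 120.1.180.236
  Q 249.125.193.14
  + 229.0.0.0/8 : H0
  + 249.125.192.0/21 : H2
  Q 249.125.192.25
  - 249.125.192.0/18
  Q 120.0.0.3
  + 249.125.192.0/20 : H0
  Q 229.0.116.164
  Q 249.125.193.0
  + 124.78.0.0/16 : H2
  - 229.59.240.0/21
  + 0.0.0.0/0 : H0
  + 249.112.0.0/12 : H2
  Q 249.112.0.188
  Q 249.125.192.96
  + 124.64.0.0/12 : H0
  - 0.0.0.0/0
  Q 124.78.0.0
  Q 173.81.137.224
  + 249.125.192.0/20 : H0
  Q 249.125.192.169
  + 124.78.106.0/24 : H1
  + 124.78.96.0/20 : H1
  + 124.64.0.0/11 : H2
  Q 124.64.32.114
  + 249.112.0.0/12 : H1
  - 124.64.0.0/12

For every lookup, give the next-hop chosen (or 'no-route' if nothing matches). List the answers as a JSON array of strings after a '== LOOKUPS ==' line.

Process each operation:
  + 0.0.0.0/0 (H2) depth=0
  - 0.0.0.0/0 clear@0
  + 249.125.193.176/28 (H0) depth=28
  Q 249.125.193.190: descend 1111100101111101110000011011 ; hops seen [H0] ; pick H0
  Q 71.102.180.161: descend ε ; hops seen [∅] ; pick no-route
  + 229.0.0.0/8 (H2) depth=8
  - 229.0.0.0/8 clear@8
  - 249.125.193.176/28 clear@28
  + 120.0.0.0/5 (H2) depth=5
  + 229.59.240.0/21 (H1) depth=21
  + 249.125.193.0/24 (H2) depth=24
  + 249.125.192.0/18 (H2) depth=18
  Q 120.1.180.236: descend 01111 ; hops seen [H2] ; pick H2
  Q 249.125.193.14: descend 111110010111110111000001 ; hops seen [H2,H2] ; pick H2
  + 229.0.0.0/8 (H0) depth=8
  + 249.125.192.0/21 (H2) depth=21
  Q 249.125.192.25: descend 11111001011111011100000 ; hops seen [H2,H2] ; pick H2
  - 249.125.192.0/18 clear@18
  Q 120.0.0.3: descend 01111 ; hops seen [H2] ; pick H2
  + 249.125.192.0/20 (H0) depth=20
  Q 229.0.116.164: descend 1110010100 ; hops seen [H0] ; pick H0
  Q 249.125.193.0: descend 111110010111110111000001 ; hops seen [H0,H2,H2] ; pick H2
  + 124.78.0.0/16 (H2) depth=16
  - 229.59.240.0/21 clear@21
  + 0.0.0.0/0 (H0) depth=0
  + 249.112.0.0/12 (H2) depth=12
  Q 249.112.0.188: descend 111110010111 ; hops seen [H0,H2] ; pick H2
  Q 249.125.192.96: descend 11111001011111011100000 ; hops seen [H0,H2,H0,H2] ; pick H2
  + 124.64.0.0/12 (H0) depth=12
  - 0.0.0.0/0 clear@0
  Q 124.78.0.0: descend 0111110001001110 ; hops seen [H2,H0,H2] ; pick H2
  Q 173.81.137.224: descend 1 ; hops seen [∅] ; pick no-route
  + 249.125.192.0/20 (H0) depth=20
  Q 249.125.192.169: descend 11111001011111011100000 ; hops seen [H2,H0,H2] ; pick H2
  + 124.78.106.0/24 (H1) depth=24
  + 124.78.96.0/20 (H1) depth=20
  + 124.64.0.0/11 (H2) depth=11
  Q 124.64.32.114: descend 011111000100 ; hops seen [H2,H2,H0] ; pick H0
  + 249.112.0.0/12 (H1) depth=12
  - 124.64.0.0/12 clear@12

== LOOKUPS ==
["H0","no-route","H2","H2","H2","H2","H0","H2","H2","H2","H2","no-route","H2","H0"]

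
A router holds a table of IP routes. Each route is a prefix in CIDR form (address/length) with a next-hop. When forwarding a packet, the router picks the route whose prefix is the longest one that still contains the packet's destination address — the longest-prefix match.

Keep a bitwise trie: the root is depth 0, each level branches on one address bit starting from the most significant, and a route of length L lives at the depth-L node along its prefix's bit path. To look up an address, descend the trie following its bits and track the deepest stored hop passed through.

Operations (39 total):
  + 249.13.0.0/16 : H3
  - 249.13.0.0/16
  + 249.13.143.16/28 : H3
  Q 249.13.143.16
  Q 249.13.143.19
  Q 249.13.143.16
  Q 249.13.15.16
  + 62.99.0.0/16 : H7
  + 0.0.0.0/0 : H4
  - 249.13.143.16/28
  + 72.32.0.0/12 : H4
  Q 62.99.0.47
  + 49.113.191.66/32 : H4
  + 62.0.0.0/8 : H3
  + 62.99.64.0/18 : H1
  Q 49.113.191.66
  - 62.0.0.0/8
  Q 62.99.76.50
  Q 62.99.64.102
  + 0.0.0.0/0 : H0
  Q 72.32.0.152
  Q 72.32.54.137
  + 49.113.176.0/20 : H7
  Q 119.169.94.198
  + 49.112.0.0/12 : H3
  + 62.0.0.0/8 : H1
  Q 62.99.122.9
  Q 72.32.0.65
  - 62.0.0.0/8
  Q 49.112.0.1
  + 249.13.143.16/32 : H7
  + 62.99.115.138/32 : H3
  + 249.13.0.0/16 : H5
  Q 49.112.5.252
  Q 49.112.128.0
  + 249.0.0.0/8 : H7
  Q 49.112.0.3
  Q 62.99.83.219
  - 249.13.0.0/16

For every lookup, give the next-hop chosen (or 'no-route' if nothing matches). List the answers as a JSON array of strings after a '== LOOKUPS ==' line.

Apply in order:
  + 249.13.0.0/16 (H3) depth=16
  del 249.13.0.0/16 (clear depth 16)
  + 249.13.143.16/28 (H3) depth=28
  ? 249.13.143.16  path d0:-→d1:-→d2:-→d3:-→d4:-→d5:-→d6:-→d7:-→d8:-→d9:-→d10:-→d11:-→d12:-→d13:-→d14:-→d15:-→d16:-→d17:-→d18:-→d19:-→d20:-→d21:-→d22:-→d23:-→d24:-→d25:-→d26:-→d27:-→d28:H3  best=H3
  ? 249.13.143.19  path d0:-→d1:-→d2:-→d3:-→d4:-→d5:-→d6:-→d7:-→d8:-→d9:-→d10:-→d11:-→d12:-→d13:-→d14:-→d15:-→d16:-→d17:-→d18:-→d19:-→d20:-→d21:-→d22:-→d23:-→d24:-→d25:-→d26:-→d27:-→d28:H3  best=H3
  ? 249.13.143.16  path d0:-→d1:-→d2:-→d3:-→d4:-→d5:-→d6:-→d7:-→d8:-→d9:-→d10:-→d11:-→d12:-→d13:-→d14:-→d15:-→d16:-→d17:-→d18:-→d19:-→d20:-→d21:-→d22:-→d23:-→d24:-→d25:-→d26:-→d27:-→d28:H3  best=H3
  ? 249.13.15.16  path d0:-→d1:-→d2:-→d3:-→d4:-→d5:-→d6:-→d7:-→d8:-→d9:-→d10:-→d11:-→d12:-→d13:-→d14:-→d15:-→d16:-  best=no-route
  + 62.99.0.0/16 (H7) depth=16
  + 0.0.0.0/0 (H4) depth=0
  del 249.13.143.16/28 (clear depth 28)
  + 72.32.0.0/12 (H4) depth=12
  ? 62.99.0.47  path d0:H4→d1:-→d2:-→d3:-→d4:-→d5:-→d6:-→d7:-→d8:-→d9:-→d10:-→d11:-→d12:-→d13:-→d14:-→d15:-→d16:H7  best=H7
  + 49.113.191.66/32 (H4) depth=32
  + 62.0.0.0/8 (H3) depth=8
  + 62.99.64.0/18 (H1) depth=18
  ? 49.113.191.66  path d0:H4→d1:-→d2:-→d3:-→d4:-→d5:-→d6:-→d7:-→d8:-→d9:-→d10:-→d11:-→d12:-→d13:-→d14:-→d15:-→d16:-→d17:-→d18:-→d19:-→d20:-→d21:-→d22:-→d23:-→d24:-→d25:-→d26:-→d27:-→d28:-→d29:-→d30:-→d31:-→d32:H4  best=H4
  del 62.0.0.0/8 (clear depth 8)
  ? 62.99.76.50  path d0:H4→d1:-→d2:-→d3:-→d4:-→d5:-→d6:-→d7:-→d8:-→d9:-→d10:-→d11:-→d12:-→d13:-→d14:-→d15:-→d16:H7→d17:-→d18:H1  best=H1
  ? 62.99.64.102  path d0:H4→d1:-→d2:-→d3:-→d4:-→d5:-→d6:-→d7:-→d8:-→d9:-→d10:-→d11:-→d12:-→d13:-→d14:-→d15:-→d16:H7→d17:-→d18:H1  best=H1
  + 0.0.0.0/0 (H0) depth=0
  ? 72.32.0.152  path d0:H0→d1:-→d2:-→d3:-→d4:-→d5:-→d6:-→d7:-→d8:-→d9:-→d10:-→d11:-→d12:H4  best=H4
  ? 72.32.54.137  path d0:H0→d1:-→d2:-→d3:-→d4:-→d5:-→d6:-→d7:-→d8:-→d9:-→d10:-→d11:-→d12:H4  best=H4
  + 49.113.176.0/20 (H7) depth=20
  ? 119.169.94.198  path d0:H0→d1:-→d2:-  best=H0
  + 49.112.0.0/12 (H3) depth=12
  + 62.0.0.0/8 (H1) depth=8
  ? 62.99.122.9  path d0:H0→d1:-→d2:-→d3:-→d4:-→d5:-→d6:-→d7:-→d8:H1→d9:-→d10:-→d11:-→d12:-→d13:-→d14:-→d15:-→d16:H7→d17:-→d18:H1  best=H1
  ? 72.32.0.65  path d0:H0→d1:-→d2:-→d3:-→d4:-→d5:-→d6:-→d7:-→d8:-→d9:-→d10:-→d11:-→d12:H4  best=H4
  del 62.0.0.0/8 (clear depth 8)
  ? 49.112.0.1  path d0:H0→d1:-→d2:-→d3:-→d4:-→d5:-→d6:-→d7:-→d8:-→d9:-→d10:-→d11:-→d12:H3→d13:-→d14:-→d15:-  best=H3
  + 249.13.143.16/32 (H7) depth=32
  + 62.99.115.138/32 (H3) depth=32
  + 249.13.0.0/16 (H5) depth=16
  ? 49.112.5.252  path d0:H0→d1:-→d2:-→d3:-→d4:-→d5:-→d6:-→d7:-→d8:-→d9:-→d10:-→d11:-→d12:H3→d13:-→d14:-→d15:-  best=H3
  ? 49.112.128.0  path d0:H0→d1:-→d2:-→d3:-→d4:-→d5:-→d6:-→d7:-→d8:-→d9:-→d10:-→d11:-→d12:H3→d13:-→d14:-→d15:-  best=H3
  + 249.0.0.0/8 (H7) depth=8
  ? 49.112.0.3  path d0:H0→d1:-→d2:-→d3:-→d4:-→d5:-→d6:-→d7:-→d8:-→d9:-→d10:-→d11:-→d12:H3→d13:-→d14:-→d15:-  best=H3
  ? 62.99.83.219  path d0:H0→d1:-→d2:-→d3:-→d4:-→d5:-→d6:-→d7:-→d8:-→d9:-→d10:-→d11:-→d12:-→d13:-→d14:-→d15:-→d16:H7→d17:-→d18:H1  best=H1
  del 249.13.0.0/16 (clear depth 16)

== LOOKUPS ==
["H3","H3","H3","no-route","H7","H4","H1","H1","H4","H4","H0","H1","H4","H3","H3","H3","H3","H1"]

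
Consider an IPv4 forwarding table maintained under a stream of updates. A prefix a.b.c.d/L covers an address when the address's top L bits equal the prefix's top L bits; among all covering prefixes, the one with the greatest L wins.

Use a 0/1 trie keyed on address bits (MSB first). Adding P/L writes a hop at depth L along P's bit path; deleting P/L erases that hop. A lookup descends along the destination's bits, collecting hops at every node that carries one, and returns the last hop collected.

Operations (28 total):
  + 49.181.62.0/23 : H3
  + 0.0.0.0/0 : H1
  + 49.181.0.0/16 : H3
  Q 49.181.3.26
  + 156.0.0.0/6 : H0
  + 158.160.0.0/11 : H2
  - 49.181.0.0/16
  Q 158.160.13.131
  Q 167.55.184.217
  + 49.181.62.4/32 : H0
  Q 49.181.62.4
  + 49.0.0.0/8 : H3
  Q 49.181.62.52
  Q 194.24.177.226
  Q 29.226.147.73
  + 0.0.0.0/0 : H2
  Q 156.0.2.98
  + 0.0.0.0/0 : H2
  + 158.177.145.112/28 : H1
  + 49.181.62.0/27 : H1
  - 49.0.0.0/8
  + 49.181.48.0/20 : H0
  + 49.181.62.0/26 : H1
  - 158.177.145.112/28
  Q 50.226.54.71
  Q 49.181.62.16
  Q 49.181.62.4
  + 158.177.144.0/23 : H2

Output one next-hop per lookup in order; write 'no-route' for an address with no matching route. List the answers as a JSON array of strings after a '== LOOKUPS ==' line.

Apply in order:
  add 49.181.62.0/23 -> H3 at depth 23
  add 0.0.0.0/0 -> H1 at depth 0
  add 49.181.0.0/16 -> H3 at depth 16
  lookup 49.181.3.26: bits 001100011011010100 walk d0:H1→d1:-→d2:-→d3:-→d4:-→d5:-→d6:-→d7:-→d8:-→d9:-→d10:-→d11:-→d12:-→d13:-→d14:-→d15:-→d16:H3→d17:-→d18:- -> H3
  add 156.0.0.0/6 -> H0 at depth 6
  add 158.160.0.0/11 -> H2 at depth 11
  - 49.181.0.0/16 clear@16
  lookup 158.160.13.131: bits 10011110101 walk d0:H1→d1:-→d2:-→d3:-→d4:-→d5:-→d6:H0→d7:-→d8:-→d9:-→d10:-→d11:H2 -> H2
  lookup 167.55.184.217: bits 10 walk d0:H1→d1:-→d2:- -> H1
  add 49.181.62.4/32 -> H0 at depth 32
  lookup 49.181.62.4: bits 00110001101101010011111000000100 walk d0:H1→d1:-→d2:-→d3:-→d4:-→d5:-→d6:-→d7:-→d8:-→d9:-→d10:-→d11:-→d12:-→d13:-→d14:-→d15:-→d16:-→d17:-→d18:-→d19:-→d20:-→d21:-→d22:-→d23:H3→d24:-→d25:-→d26:-→d27:-→d28:-→d29:-→d30:-→d31:-→d32:H0 -> H0
  add 49.0.0.0/8 -> H3 at depth 8
  lookup 49.181.62.52: bits 00110001101101010011111000 walk d0:H1→d1:-→d2:-→d3:-→d4:-→d5:-→d6:-→d7:-→d8:H3→d9:-→d10:-→d11:-→d12:-→d13:-→d14:-→d15:-→d16:-→d17:-→d18:-→d19:-→d20:-→d21:-→d22:-→d23:H3→d24:-→d25:-→d26:- -> H3
  lookup 194.24.177.226: bits 1 walk d0:H1→d1:- -> H1
  lookup 29.226.147.73: bits 00 walk d0:H1→d1:-→d2:- -> H1
  add 0.0.0.0/0 -> H2 at depth 0
  lookup 156.0.2.98: bits 100111 walk d0:H2→d1:-→d2:-→d3:-→d4:-→d5:-→d6:H0 -> H0
  add 0.0.0.0/0 -> H2 at depth 0
  add 158.177.145.112/28 -> H1 at depth 28
  add 49.181.62.0/27 -> H1 at depth 27
  - 49.0.0.0/8 clear@8
  add 49.181.48.0/20 -> H0 at depth 20
  add 49.181.62.0/26 -> H1 at depth 26
  - 158.177.145.112/28 clear@28
  lookup 50.226.54.71: bits 001100 walk d0:H2→d1:-→d2:-→d3:-→d4:-→d5:-→d6:- -> H2
  lookup 49.181.62.16: bits 001100011011010100111110000 walk d0:H2→d1:-→d2:-→d3:-→d4:-→d5:-→d6:-→d7:-→d8:-→d9:-→d10:-→d11:-→d12:-→d13:-→d14:-→d15:-→d16:-→d17:-→d18:-→d19:-→d20:H0→d21:-→d22:-→d23:H3→d24:-→d25:-→d26:H1→d27:H1 -> H1
  lookup 49.181.62.4: bits 00110001101101010011111000000100 walk d0:H2→d1:-→d2:-→d3:-→d4:-→d5:-→d6:-→d7:-→d8:-→d9:-→d10:-→d11:-→d12:-→d13:-→d14:-→d15:-→d16:-→d17:-→d18:-→d19:-→d20:H0→d21:-→d22:-→d23:H3→d24:-→d25:-→d26:H1→d27:H1→d28:-→d29:-→d30:-→d31:-→d32:H0 -> H0
  add 158.177.144.0/23 -> H2 at depth 23

== LOOKUPS ==
["H3","H2","H1","H0","H3","H1","H1","H0","H2","H1","H0"]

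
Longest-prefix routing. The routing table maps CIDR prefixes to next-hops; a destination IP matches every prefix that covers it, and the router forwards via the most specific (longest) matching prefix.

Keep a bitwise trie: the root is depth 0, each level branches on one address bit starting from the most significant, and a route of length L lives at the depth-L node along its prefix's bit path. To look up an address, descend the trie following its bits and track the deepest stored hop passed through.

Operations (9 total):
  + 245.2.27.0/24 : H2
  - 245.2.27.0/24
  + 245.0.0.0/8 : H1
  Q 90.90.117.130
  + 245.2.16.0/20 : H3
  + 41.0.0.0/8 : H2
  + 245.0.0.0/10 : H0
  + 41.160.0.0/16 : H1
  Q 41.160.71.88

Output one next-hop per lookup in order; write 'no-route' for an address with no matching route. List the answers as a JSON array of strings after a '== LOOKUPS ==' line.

Apply in order:
  + 245.2.27.0/24 (H2) depth=24
  del 245.2.27.0/24 (clear depth 24)
  + 245.0.0.0/8 (H1) depth=8
  ? 90.90.117.130  path d0:-  best=no-route
  + 245.2.16.0/20 (H3) depth=20
  + 41.0.0.0/8 (H2) depth=8
  + 245.0.0.0/10 (H0) depth=10
  + 41.160.0.0/16 (H1) depth=16
  ? 41.160.71.88  path d0:-→d1:-→d2:-→d3:-→d4:-→d5:-→d6:-→d7:-→d8:H2→d9:-→d10:-→d11:-→d12:-→d13:-→d14:-→d15:-→d16:H1  best=H1

== LOOKUPS ==
["no-route","H1"]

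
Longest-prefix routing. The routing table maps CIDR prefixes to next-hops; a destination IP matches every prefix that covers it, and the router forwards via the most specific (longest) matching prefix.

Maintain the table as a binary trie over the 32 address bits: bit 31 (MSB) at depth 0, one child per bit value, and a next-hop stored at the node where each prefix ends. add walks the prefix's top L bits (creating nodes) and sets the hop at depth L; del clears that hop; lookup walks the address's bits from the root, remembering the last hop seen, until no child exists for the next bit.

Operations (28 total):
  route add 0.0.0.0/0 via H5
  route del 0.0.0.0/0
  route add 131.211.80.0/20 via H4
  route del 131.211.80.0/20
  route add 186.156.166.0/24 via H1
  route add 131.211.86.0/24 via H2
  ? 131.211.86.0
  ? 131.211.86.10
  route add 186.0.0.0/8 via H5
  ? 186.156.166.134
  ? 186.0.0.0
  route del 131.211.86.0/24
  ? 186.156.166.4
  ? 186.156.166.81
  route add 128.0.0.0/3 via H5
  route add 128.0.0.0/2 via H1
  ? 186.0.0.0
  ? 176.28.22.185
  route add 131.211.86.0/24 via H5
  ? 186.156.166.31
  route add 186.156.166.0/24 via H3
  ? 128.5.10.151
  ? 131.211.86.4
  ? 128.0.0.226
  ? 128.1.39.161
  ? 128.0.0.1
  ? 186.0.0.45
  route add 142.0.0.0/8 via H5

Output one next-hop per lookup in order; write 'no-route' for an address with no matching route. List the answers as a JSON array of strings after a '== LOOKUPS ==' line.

Apply in order:
  + 0.0.0.0/0 (H5) depth=0
  - 0.0.0.0/0 clear@0
  + 131.211.80.0/20 (H4) depth=20
  - 131.211.80.0/20 clear@20
  + 186.156.166.0/24 (H1) depth=24
  + 131.211.86.0/24 (H2) depth=24
  Q 131.211.86.0: descend 100000111101001101010110 ; hops seen [H2] ; pick H2
  Q 131.211.86.10: descend 100000111101001101010110 ; hops seen [H2] ; pick H2
  + 186.0.0.0/8 (H5) depth=8
  Q 186.156.166.134: descend 101110101001110010100110 ; hops seen [H5,H1] ; pick H1
  Q 186.0.0.0: descend 10111010 ; hops seen [H5] ; pick H5
  - 131.211.86.0/24 clear@24
  Q 186.156.166.4: descend 101110101001110010100110 ; hops seen [H5,H1] ; pick H1
  Q 186.156.166.81: descend 101110101001110010100110 ; hops seen [H5,H1] ; pick H1
  + 128.0.0.0/3 (H5) depth=3
  + 128.0.0.0/2 (H1) depth=2
  Q 186.0.0.0: descend 10111010 ; hops seen [H1,H5] ; pick H5
  Q 176.28.22.185: descend 1011 ; hops seen [H1] ; pick H1
  + 131.211.86.0/24 (H5) depth=24
  Q 186.156.166.31: descend 101110101001110010100110 ; hops seen [H1,H5,H1] ; pick H1
  + 186.156.166.0/24 (H3) depth=24
  Q 128.5.10.151: descend 100000 ; hops seen [H1,H5] ; pick H5
  Q 131.211.86.4: descend 100000111101001101010110 ; hops seen [H1,H5,H5] ; pick H5
  Q 128.0.0.226: descend 100000 ; hops seen [H1,H5] ; pick H5
  Q 128.1.39.161: descend 100000 ; hops seen [H1,H5] ; pick H5
  Q 128.0.0.1: descend 100000 ; hops seen [H1,H5] ; pick H5
  Q 186.0.0.45: descend 10111010 ; hops seen [H1,H5] ; pick H5
  + 142.0.0.0/8 (H5) depth=8

== LOOKUPS ==
["H2","H2","H1","H5","H1","H1","H5","H1","H1","H5","H5","H5","H5","H5","H5"]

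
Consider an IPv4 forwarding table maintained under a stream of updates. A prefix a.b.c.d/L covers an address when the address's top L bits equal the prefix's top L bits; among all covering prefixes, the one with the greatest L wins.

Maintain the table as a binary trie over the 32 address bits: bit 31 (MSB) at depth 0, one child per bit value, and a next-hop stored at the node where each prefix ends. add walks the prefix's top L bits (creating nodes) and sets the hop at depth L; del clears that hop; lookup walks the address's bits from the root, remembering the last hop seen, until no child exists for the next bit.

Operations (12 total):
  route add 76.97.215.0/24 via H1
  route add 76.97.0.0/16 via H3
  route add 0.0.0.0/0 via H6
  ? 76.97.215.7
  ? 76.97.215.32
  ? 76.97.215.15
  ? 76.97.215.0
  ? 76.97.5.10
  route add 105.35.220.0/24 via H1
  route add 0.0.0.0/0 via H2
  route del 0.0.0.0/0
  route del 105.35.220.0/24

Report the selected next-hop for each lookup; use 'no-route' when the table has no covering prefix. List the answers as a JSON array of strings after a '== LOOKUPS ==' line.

Trace:
  + 76.97.215.0/24 (H1) depth=24
  + 76.97.0.0/16 (H3) depth=16
  + 0.0.0.0/0 (H6) depth=0
  Q 76.97.215.7: descend 010011000110000111010111 ; hops seen [H6,H3,H1] ; pick H1
  Q 76.97.215.32: descend 010011000110000111010111 ; hops seen [H6,H3,H1] ; pick H1
  Q 76.97.215.15: descend 010011000110000111010111 ; hops seen [H6,H3,H1] ; pick H1
  Q 76.97.215.0: descend 010011000110000111010111 ; hops seen [H6,H3,H1] ; pick H1
  Q 76.97.5.10: descend 0100110001100001 ; hops seen [H6,H3] ; pick H3
  + 105.35.220.0/24 (H1) depth=24
  + 0.0.0.0/0 (H2) depth=0
  del 0.0.0.0/0 (clear depth 0)
  del 105.35.220.0/24 (clear depth 24)

== LOOKUPS ==
["H1","H1","H1","H1","H3"]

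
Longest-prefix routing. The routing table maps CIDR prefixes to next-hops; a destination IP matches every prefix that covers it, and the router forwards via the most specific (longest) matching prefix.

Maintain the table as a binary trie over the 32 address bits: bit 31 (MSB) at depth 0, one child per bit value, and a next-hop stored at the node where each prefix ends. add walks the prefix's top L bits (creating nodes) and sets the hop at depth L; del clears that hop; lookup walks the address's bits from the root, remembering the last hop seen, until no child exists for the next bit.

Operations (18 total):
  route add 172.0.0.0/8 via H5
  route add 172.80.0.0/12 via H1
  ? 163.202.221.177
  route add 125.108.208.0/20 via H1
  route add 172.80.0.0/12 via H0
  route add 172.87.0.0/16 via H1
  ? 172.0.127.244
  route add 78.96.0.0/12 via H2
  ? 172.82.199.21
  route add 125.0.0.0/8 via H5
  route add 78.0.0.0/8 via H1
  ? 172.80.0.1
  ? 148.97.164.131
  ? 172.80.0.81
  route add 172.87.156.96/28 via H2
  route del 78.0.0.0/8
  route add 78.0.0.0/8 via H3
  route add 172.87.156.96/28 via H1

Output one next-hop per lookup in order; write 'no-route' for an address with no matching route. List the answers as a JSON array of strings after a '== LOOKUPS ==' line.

Trace:
  + 172.0.0.0/8 (H5) depth=8
  + 172.80.0.0/12 (H1) depth=12
  Q 163.202.221.177: descend 1010 ; hops seen [∅] ; pick no-route
  + 125.108.208.0/20 (H1) depth=20
  + 172.80.0.0/12 (H0) depth=12
  + 172.87.0.0/16 (H1) depth=16
  Q 172.0.127.244: descend 101011000 ; hops seen [H5] ; pick H5
  + 78.96.0.0/12 (H2) depth=12
  Q 172.82.199.21: descend 1010110001010 ; hops seen [H5,H0] ; pick H0
  + 125.0.0.0/8 (H5) depth=8
  + 78.0.0.0/8 (H1) depth=8
  Q 172.80.0.1: descend 1010110001010 ; hops seen [H5,H0] ; pick H0
  Q 148.97.164.131: descend 10 ; hops seen [∅] ; pick no-route
  Q 172.80.0.81: descend 1010110001010 ; hops seen [H5,H0] ; pick H0
  + 172.87.156.96/28 (H2) depth=28
  del 78.0.0.0/8 (clear depth 8)
  + 78.0.0.0/8 (H3) depth=8
  + 172.87.156.96/28 (H1) depth=28

== LOOKUPS ==
["no-route","H5","H0","H0","no-route","H0"]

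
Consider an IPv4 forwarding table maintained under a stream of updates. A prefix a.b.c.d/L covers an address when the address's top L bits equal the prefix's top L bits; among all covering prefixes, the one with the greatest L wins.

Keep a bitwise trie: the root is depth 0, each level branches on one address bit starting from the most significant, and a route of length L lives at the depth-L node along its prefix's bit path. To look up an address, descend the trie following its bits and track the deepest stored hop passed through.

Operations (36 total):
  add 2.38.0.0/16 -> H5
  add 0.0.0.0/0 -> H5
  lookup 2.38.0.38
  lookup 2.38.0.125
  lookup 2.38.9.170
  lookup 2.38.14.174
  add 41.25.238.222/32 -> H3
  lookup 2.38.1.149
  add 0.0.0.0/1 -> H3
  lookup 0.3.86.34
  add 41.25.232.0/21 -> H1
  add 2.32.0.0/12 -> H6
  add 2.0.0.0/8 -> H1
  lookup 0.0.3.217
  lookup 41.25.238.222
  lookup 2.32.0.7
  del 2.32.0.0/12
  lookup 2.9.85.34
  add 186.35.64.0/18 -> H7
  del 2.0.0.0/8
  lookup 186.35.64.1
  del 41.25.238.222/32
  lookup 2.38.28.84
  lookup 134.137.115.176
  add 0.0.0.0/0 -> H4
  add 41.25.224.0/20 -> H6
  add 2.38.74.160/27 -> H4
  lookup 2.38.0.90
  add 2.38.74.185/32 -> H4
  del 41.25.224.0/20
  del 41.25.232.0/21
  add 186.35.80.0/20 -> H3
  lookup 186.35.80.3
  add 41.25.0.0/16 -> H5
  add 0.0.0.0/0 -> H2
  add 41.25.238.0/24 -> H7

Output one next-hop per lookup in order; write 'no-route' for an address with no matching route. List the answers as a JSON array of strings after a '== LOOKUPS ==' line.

Trace:
  + 2.38.0.0/16 (H5) depth=16
  + 0.0.0.0/0 (H5) depth=0
  ? 2.38.0.38  path d0:H5→d1:-→d2:-→d3:-→d4:-→d5:-→d6:-→d7:-→d8:-→d9:-→d10:-→d11:-→d12:-→d13:-→d14:-→d15:-→d16:H5  best=H5
  ? 2.38.0.125  path d0:H5→d1:-→d2:-→d3:-→d4:-→d5:-→d6:-→d7:-→d8:-→d9:-→d10:-→d11:-→d12:-→d13:-→d14:-→d15:-→d16:H5  best=H5
  ? 2.38.9.170  path d0:H5→d1:-→d2:-→d3:-→d4:-→d5:-→d6:-→d7:-→d8:-→d9:-→d10:-→d11:-→d12:-→d13:-→d14:-→d15:-→d16:H5  best=H5
  ? 2.38.14.174  path d0:H5→d1:-→d2:-→d3:-→d4:-→d5:-→d6:-→d7:-→d8:-→d9:-→d10:-→d11:-→d12:-→d13:-→d14:-→d15:-→d16:H5  best=H5
  + 41.25.238.222/32 (H3) depth=32
  ? 2.38.1.149  path d0:H5→d1:-→d2:-→d3:-→d4:-→d5:-→d6:-→d7:-→d8:-→d9:-→d10:-→d11:-→d12:-→d13:-→d14:-→d15:-→d16:H5  best=H5
  + 0.0.0.0/1 (H3) depth=1
  ? 0.3.86.34  path d0:H5→d1:H3→d2:-→d3:-→d4:-→d5:-→d6:-  best=H3
  + 41.25.232.0/21 (H1) depth=21
  + 2.32.0.0/12 (H6) depth=12
  + 2.0.0.0/8 (H1) depth=8
  ? 0.0.3.217  path d0:H5→d1:H3→d2:-→d3:-→d4:-→d5:-→d6:-  best=H3
  ? 41.25.238.222  path d0:H5→d1:H3→d2:-→d3:-→d4:-→d5:-→d6:-→d7:-→d8:-→d9:-→d10:-→d11:-→d12:-→d13:-→d14:-→d15:-→d16:-→d17:-→d18:-→d19:-→d20:-→d21:H1→d22:-→d23:-→d24:-→d25:-→d26:-→d27:-→d28:-→d29:-→d30:-→d31:-→d32:H3  best=H3
  ? 2.32.0.7  path d0:H5→d1:H3→d2:-→d3:-→d4:-→d5:-→d6:-→d7:-→d8:H1→d9:-→d10:-→d11:-→d12:H6→d13:-  best=H6
  - 2.32.0.0/12 clear@12
  ? 2.9.85.34  path d0:H5→d1:H3→d2:-→d3:-→d4:-→d5:-→d6:-→d7:-→d8:H1→d9:-→d10:-  best=H1
  + 186.35.64.0/18 (H7) depth=18
  - 2.0.0.0/8 clear@8
  ? 186.35.64.1  path d0:H5→d1:-→d2:-→d3:-→d4:-→d5:-→d6:-→d7:-→d8:-→d9:-→d10:-→d11:-→d12:-→d13:-→d14:-→d15:-→d16:-→d17:-→d18:H7  best=H7
  - 41.25.238.222/32 clear@32
  ? 2.38.28.84  path d0:H5→d1:H3→d2:-→d3:-→d4:-→d5:-→d6:-→d7:-→d8:-→d9:-→d10:-→d11:-→d12:-→d13:-→d14:-→d15:-→d16:H5  best=H5
  ? 134.137.115.176  path d0:H5→d1:-→d2:-  best=H5
  + 0.0.0.0/0 (H4) depth=0
  + 41.25.224.0/20 (H6) depth=20
  + 2.38.74.160/27 (H4) depth=27
  ? 2.38.0.90  path d0:H4→d1:H3→d2:-→d3:-→d4:-→d5:-→d6:-→d7:-→d8:-→d9:-→d10:-→d11:-→d12:-→d13:-→d14:-→d15:-→d16:H5→d17:-  best=H5
  + 2.38.74.185/32 (H4) depth=32
  - 41.25.224.0/20 clear@20
  - 41.25.232.0/21 clear@21
  + 186.35.80.0/20 (H3) depth=20
  ? 186.35.80.3  path d0:H4→d1:-→d2:-→d3:-→d4:-→d5:-→d6:-→d7:-→d8:-→d9:-→d10:-→d11:-→d12:-→d13:-→d14:-→d15:-→d16:-→d17:-→d18:H7→d19:-→d20:H3  best=H3
  + 41.25.0.0/16 (H5) depth=16
  + 0.0.0.0/0 (H2) depth=0
  + 41.25.238.0/24 (H7) depth=24

== LOOKUPS ==
["H5","H5","H5","H5","H5","H3","H3","H3","H6","H1","H7","H5","H5","H5","H3"]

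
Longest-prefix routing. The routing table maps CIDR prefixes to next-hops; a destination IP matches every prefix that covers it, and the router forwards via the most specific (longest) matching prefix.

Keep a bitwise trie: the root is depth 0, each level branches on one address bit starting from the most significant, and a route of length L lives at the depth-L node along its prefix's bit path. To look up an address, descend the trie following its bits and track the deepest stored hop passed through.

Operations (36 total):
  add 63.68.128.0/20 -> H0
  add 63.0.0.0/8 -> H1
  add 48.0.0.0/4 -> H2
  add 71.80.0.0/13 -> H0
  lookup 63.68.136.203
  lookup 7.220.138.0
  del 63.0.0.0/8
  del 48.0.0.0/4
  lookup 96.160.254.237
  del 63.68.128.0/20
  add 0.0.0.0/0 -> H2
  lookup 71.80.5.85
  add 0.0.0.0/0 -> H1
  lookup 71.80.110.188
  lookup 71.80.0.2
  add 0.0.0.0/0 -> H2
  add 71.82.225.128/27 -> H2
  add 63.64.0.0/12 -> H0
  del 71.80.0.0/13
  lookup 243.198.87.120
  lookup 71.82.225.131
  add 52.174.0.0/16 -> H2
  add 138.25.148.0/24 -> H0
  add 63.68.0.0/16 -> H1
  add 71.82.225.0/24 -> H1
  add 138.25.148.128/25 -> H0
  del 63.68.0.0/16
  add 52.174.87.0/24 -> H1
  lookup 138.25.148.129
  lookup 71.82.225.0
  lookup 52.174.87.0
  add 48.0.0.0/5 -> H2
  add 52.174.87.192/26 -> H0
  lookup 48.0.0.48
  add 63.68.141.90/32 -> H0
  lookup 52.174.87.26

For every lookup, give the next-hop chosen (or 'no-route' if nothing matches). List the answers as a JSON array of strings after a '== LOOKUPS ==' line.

Apply in order:
  add 63.68.128.0/20 -> H0 at depth 20
  add 63.0.0.0/8 -> H1 at depth 8
  add 48.0.0.0/4 -> H2 at depth 4
  add 71.80.0.0/13 -> H0 at depth 13
  ? 63.68.136.203  path d0:-→d1:-→d2:-→d3:-→d4:H2→d5:-→d6:-→d7:-→d8:H1→d9:-→d10:-→d11:-→d12:-→d13:-→d14:-→d15:-→d16:-→d17:-→d18:-→d19:-→d20:H0  best=H0
  ? 7.220.138.0  path d0:-→d1:-→d2:-  best=no-route
  - 63.0.0.0/8 clear@8
  - 48.0.0.0/4 clear@4
  ? 96.160.254.237  path d0:-→d1:-→d2:-  best=no-route
  - 63.68.128.0/20 clear@20
  add 0.0.0.0/0 -> H2 at depth 0
  ? 71.80.5.85  path d0:H2→d1:-→d2:-→d3:-→d4:-→d5:-→d6:-→d7:-→d8:-→d9:-→d10:-→d11:-→d12:-→d13:H0  best=H0
  add 0.0.0.0/0 -> H1 at depth 0
  ? 71.80.110.188  path d0:H1→d1:-→d2:-→d3:-→d4:-→d5:-→d6:-→d7:-→d8:-→d9:-→d10:-→d11:-→d12:-→d13:H0  best=H0
  ? 71.80.0.2  path d0:H1→d1:-→d2:-→d3:-→d4:-→d5:-→d6:-→d7:-→d8:-→d9:-→d10:-→d11:-→d12:-→d13:H0  best=H0
  add 0.0.0.0/0 -> H2 at depth 0
  add 71.82.225.128/27 -> H2 at depth 27
  add 63.64.0.0/12 -> H0 at depth 12
  - 71.80.0.0/13 clear@13
  ? 243.198.87.120  path d0:H2  best=H2
  ? 71.82.225.131  path d0:H2→d1:-→d2:-→d3:-→d4:-→d5:-→d6:-→d7:-→d8:-→d9:-→d10:-→d11:-→d12:-→d13:-→d14:-→d15:-→d16:-→d17:-→d18:-→d19:-→d20:-→d21:-→d22:-→d23:-→d24:-→d25:-→d26:-→d27:H2  best=H2
  add 52.174.0.0/16 -> H2 at depth 16
  add 138.25.148.0/24 -> H0 at depth 24
  add 63.68.0.0/16 -> H1 at depth 16
  add 71.82.225.0/24 -> H1 at depth 24
  add 138.25.148.128/25 -> H0 at depth 25
  - 63.68.0.0/16 clear@16
  add 52.174.87.0/24 -> H1 at depth 24
  ? 138.25.148.129  path d0:H2→d1:-→d2:-→d3:-→d4:-→d5:-→d6:-→d7:-→d8:-→d9:-→d10:-→d11:-→d12:-→d13:-→d14:-→d15:-→d16:-→d17:-→d18:-→d19:-→d20:-→d21:-→d22:-→d23:-→d24:H0→d25:H0  best=H0
  ? 71.82.225.0  path d0:H2→d1:-→d2:-→d3:-→d4:-→d5:-→d6:-→d7:-→d8:-→d9:-→d10:-→d11:-→d12:-→d13:-→d14:-→d15:-→d16:-→d17:-→d18:-→d19:-→d20:-→d21:-→d22:-→d23:-→d24:H1  best=H1
  ? 52.174.87.0  path d0:H2→d1:-→d2:-→d3:-→d4:-→d5:-→d6:-→d7:-→d8:-→d9:-→d10:-→d11:-→d12:-→d13:-→d14:-→d15:-→d16:H2→d17:-→d18:-→d19:-→d20:-→d21:-→d22:-→d23:-→d24:H1  best=H1
  add 48.0.0.0/5 -> H2 at depth 5
  add 52.174.87.192/26 -> H0 at depth 26
  ? 48.0.0.48  path d0:H2→d1:-→d2:-→d3:-→d4:-→d5:H2  best=H2
  add 63.68.141.90/32 -> H0 at depth 32
  ? 52.174.87.26  path d0:H2→d1:-→d2:-→d3:-→d4:-→d5:H2→d6:-→d7:-→d8:-→d9:-→d10:-→d11:-→d12:-→d13:-→d14:-→d15:-→d16:H2→d17:-→d18:-→d19:-→d20:-→d21:-→d22:-→d23:-→d24:H1  best=H1

== LOOKUPS ==
["H0","no-route","no-route","H0","H0","H0","H2","H2","H0","H1","H1","H2","H1"]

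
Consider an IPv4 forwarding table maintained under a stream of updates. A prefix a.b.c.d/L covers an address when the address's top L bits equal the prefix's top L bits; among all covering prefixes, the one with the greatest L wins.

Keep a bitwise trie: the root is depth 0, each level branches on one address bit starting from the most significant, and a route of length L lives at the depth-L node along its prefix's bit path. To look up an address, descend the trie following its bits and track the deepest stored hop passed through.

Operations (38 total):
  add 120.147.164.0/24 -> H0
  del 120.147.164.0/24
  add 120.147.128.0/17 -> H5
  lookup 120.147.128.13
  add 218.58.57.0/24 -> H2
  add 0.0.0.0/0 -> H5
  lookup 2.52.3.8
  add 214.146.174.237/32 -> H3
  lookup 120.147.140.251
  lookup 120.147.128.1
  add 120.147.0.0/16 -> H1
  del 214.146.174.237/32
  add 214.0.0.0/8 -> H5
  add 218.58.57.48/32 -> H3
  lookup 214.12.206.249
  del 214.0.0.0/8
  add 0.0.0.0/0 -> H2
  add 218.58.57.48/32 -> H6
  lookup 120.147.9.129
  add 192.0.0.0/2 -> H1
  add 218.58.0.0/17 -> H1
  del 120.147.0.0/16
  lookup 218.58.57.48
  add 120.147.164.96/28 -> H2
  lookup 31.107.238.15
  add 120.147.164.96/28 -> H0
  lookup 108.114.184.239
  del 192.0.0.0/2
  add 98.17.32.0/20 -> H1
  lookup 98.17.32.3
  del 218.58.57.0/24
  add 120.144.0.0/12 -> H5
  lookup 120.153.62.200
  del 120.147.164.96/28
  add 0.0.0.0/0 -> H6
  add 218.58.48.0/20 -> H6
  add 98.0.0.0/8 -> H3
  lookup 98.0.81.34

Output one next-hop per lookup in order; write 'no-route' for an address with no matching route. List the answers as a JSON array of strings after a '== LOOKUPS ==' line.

Apply in order:
  + 120.147.164.0/24 (H0) depth=24
  del 120.147.164.0/24 (clear depth 24)
  + 120.147.128.0/17 (H5) depth=17
  lookup 120.147.128.13: bits 011110001001001110 walk d0:-→d1:-→d2:-→d3:-→d4:-→d5:-→d6:-→d7:-→d8:-→d9:-→d10:-→d11:-→d12:-→d13:-→d14:-→d15:-→d16:-→d17:H5→d18:- -> H5
  + 218.58.57.0/24 (H2) depth=24
  + 0.0.0.0/0 (H5) depth=0
  lookup 2.52.3.8: bits 0 walk d0:H5→d1:- -> H5
  + 214.146.174.237/32 (H3) depth=32
  lookup 120.147.140.251: bits 011110001001001110 walk d0:H5→d1:-→d2:-→d3:-→d4:-→d5:-→d6:-→d7:-→d8:-→d9:-→d10:-→d11:-→d12:-→d13:-→d14:-→d15:-→d16:-→d17:H5→d18:- -> H5
  lookup 120.147.128.1: bits 011110001001001110 walk d0:H5→d1:-→d2:-→d3:-→d4:-→d5:-→d6:-→d7:-→d8:-→d9:-→d10:-→d11:-→d12:-→d13:-→d14:-→d15:-→d16:-→d17:H5→d18:- -> H5
  + 120.147.0.0/16 (H1) depth=16
  del 214.146.174.237/32 (clear depth 32)
  + 214.0.0.0/8 (H5) depth=8
  + 218.58.57.48/32 (H3) depth=32
  lookup 214.12.206.249: bits 11010110 walk d0:H5→d1:-→d2:-→d3:-→d4:-→d5:-→d6:-→d7:-→d8:H5 -> H5
  del 214.0.0.0/8 (clear depth 8)
  + 0.0.0.0/0 (H2) depth=0
  + 218.58.57.48/32 (H6) depth=32
  lookup 120.147.9.129: bits 0111100010010011 walk d0:H2→d1:-→d2:-→d3:-→d4:-→d5:-→d6:-→d7:-→d8:-→d9:-→d10:-→d11:-→d12:-→d13:-→d14:-→d15:-→d16:H1 -> H1
  + 192.0.0.0/2 (H1) depth=2
  + 218.58.0.0/17 (H1) depth=17
  del 120.147.0.0/16 (clear depth 16)
  lookup 218.58.57.48: bits 11011010001110100011100100110000 walk d0:H2→d1:-→d2:H1→d3:-→d4:-→d5:-→d6:-→d7:-→d8:-→d9:-→d10:-→d11:-→d12:-→d13:-→d14:-→d15:-→d16:-→d17:H1→d18:-→d19:-→d20:-→d21:-→d22:-→d23:-→d24:H2→d25:-→d26:-→d27:-→d28:-→d29:-→d30:-→d31:-→d32:H6 -> H6
  + 120.147.164.96/28 (H2) depth=28
  lookup 31.107.238.15: bits 0 walk d0:H2→d1:- -> H2
  + 120.147.164.96/28 (H0) depth=28
  lookup 108.114.184.239: bits 011 walk d0:H2→d1:-→d2:-→d3:- -> H2
  del 192.0.0.0/2 (clear depth 2)
  + 98.17.32.0/20 (H1) depth=20
  lookup 98.17.32.3: bits 01100010000100010010 walk d0:H2→d1:-→d2:-→d3:-→d4:-→d5:-→d6:-→d7:-→d8:-→d9:-→d10:-→d11:-→d12:-→d13:-→d14:-→d15:-→d16:-→d17:-→d18:-→d19:-→d20:H1 -> H1
  del 218.58.57.0/24 (clear depth 24)
  + 120.144.0.0/12 (H5) depth=12
  lookup 120.153.62.200: bits 011110001001 walk d0:H2→d1:-→d2:-→d3:-→d4:-→d5:-→d6:-→d7:-→d8:-→d9:-→d10:-→d11:-→d12:H5 -> H5
  del 120.147.164.96/28 (clear depth 28)
  + 0.0.0.0/0 (H6) depth=0
  + 218.58.48.0/20 (H6) depth=20
  + 98.0.0.0/8 (H3) depth=8
  lookup 98.0.81.34: bits 01100010000 walk d0:H6→d1:-→d2:-→d3:-→d4:-→d5:-→d6:-→d7:-→d8:H3→d9:-→d10:-→d11:- -> H3

== LOOKUPS ==
["H5","H5","H5","H5","H5","H1","H6","H2","H2","H1","H5","H3"]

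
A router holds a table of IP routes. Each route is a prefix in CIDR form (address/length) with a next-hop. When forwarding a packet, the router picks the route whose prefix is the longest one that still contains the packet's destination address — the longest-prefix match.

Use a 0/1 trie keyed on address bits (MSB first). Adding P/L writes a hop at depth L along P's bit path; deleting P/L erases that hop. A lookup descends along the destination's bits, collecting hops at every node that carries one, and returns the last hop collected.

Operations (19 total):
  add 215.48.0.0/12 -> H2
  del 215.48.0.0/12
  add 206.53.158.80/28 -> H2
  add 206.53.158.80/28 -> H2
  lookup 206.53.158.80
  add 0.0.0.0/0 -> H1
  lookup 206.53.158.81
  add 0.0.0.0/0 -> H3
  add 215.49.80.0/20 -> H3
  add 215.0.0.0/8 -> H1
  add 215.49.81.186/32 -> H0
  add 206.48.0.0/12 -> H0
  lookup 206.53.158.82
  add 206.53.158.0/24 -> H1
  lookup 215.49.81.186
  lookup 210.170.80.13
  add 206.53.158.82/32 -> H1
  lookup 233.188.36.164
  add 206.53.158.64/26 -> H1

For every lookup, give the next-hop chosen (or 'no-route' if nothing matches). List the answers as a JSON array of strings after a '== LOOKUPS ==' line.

Apply in order:
  + 215.48.0.0/12 (H2) depth=12
  del 215.48.0.0/12 (clear depth 12)
  + 206.53.158.80/28 (H2) depth=28
  + 206.53.158.80/28 (H2) depth=28
  Q 206.53.158.80: descend 1100111000110101100111100101 ; hops seen [H2] ; pick H2
  + 0.0.0.0/0 (H1) depth=0
  Q 206.53.158.81: descend 1100111000110101100111100101 ; hops seen [H1,H2] ; pick H2
  + 0.0.0.0/0 (H3) depth=0
  + 215.49.80.0/20 (H3) depth=20
  + 215.0.0.0/8 (H1) depth=8
  + 215.49.81.186/32 (H0) depth=32
  + 206.48.0.0/12 (H0) depth=12
  Q 206.53.158.82: descend 1100111000110101100111100101 ; hops seen [H3,H0,H2] ; pick H2
  + 206.53.158.0/24 (H1) depth=24
  Q 215.49.81.186: descend 11010111001100010101000110111010 ; hops seen [H3,H1,H3,H0] ; pick H0
  Q 210.170.80.13: descend 11010 ; hops seen [H3] ; pick H3
  + 206.53.158.82/32 (H1) depth=32
  Q 233.188.36.164: descend 11 ; hops seen [H3] ; pick H3
  + 206.53.158.64/26 (H1) depth=26

== LOOKUPS ==
["H2","H2","H2","H0","H3","H3"]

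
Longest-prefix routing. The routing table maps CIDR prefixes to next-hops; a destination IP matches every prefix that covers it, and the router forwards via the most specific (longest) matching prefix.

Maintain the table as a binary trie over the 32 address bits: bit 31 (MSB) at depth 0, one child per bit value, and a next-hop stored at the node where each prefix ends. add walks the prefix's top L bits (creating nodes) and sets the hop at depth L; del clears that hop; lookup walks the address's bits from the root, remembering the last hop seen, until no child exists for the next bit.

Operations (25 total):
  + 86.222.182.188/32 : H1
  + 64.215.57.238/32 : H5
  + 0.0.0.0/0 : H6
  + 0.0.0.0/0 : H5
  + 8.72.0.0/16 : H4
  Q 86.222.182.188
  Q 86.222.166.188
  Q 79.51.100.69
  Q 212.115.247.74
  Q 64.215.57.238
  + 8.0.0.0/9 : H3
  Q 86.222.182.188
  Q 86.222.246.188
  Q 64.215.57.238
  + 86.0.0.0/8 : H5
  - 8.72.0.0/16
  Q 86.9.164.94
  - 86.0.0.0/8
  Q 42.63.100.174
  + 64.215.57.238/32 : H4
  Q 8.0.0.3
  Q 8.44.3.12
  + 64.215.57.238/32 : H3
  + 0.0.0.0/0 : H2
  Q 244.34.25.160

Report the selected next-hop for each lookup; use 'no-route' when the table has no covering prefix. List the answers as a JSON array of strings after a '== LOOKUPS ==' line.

Apply in order:
  + 86.222.182.188/32 (H1) depth=32
  + 64.215.57.238/32 (H5) depth=32
  + 0.0.0.0/0 (H6) depth=0
  + 0.0.0.0/0 (H5) depth=0
  + 8.72.0.0/16 (H4) depth=16
  Q 86.222.182.188: descend 01010110110111101011011010111100 ; hops seen [H5,H1] ; pick H1
  Q 86.222.166.188: descend 0101011011011110101 ; hops seen [H5] ; pick H5
  Q 79.51.100.69: descend 0100 ; hops seen [H5] ; pick H5
  Q 212.115.247.74: descend ε ; hops seen [H5] ; pick H5
  Q 64.215.57.238: descend 01000000110101110011100111101110 ; hops seen [H5,H5] ; pick H5
  + 8.0.0.0/9 (H3) depth=9
  Q 86.222.182.188: descend 01010110110111101011011010111100 ; hops seen [H5,H1] ; pick H1
  Q 86.222.246.188: descend 01010110110111101 ; hops seen [H5] ; pick H5
  Q 64.215.57.238: descend 01000000110101110011100111101110 ; hops seen [H5,H5] ; pick H5
  + 86.0.0.0/8 (H5) depth=8
  - 8.72.0.0/16 clear@16
  Q 86.9.164.94: descend 01010110 ; hops seen [H5,H5] ; pick H5
  - 86.0.0.0/8 clear@8
  Q 42.63.100.174: descend 00 ; hops seen [H5] ; pick H5
  + 64.215.57.238/32 (H4) depth=32
  Q 8.0.0.3: descend 000010000 ; hops seen [H5,H3] ; pick H3
  Q 8.44.3.12: descend 000010000 ; hops seen [H5,H3] ; pick H3
  + 64.215.57.238/32 (H3) depth=32
  + 0.0.0.0/0 (H2) depth=0
  Q 244.34.25.160: descend ε ; hops seen [H2] ; pick H2

== LOOKUPS ==
["H1","H5","H5","H5","H5","H1","H5","H5","H5","H5","H3","H3","H2"]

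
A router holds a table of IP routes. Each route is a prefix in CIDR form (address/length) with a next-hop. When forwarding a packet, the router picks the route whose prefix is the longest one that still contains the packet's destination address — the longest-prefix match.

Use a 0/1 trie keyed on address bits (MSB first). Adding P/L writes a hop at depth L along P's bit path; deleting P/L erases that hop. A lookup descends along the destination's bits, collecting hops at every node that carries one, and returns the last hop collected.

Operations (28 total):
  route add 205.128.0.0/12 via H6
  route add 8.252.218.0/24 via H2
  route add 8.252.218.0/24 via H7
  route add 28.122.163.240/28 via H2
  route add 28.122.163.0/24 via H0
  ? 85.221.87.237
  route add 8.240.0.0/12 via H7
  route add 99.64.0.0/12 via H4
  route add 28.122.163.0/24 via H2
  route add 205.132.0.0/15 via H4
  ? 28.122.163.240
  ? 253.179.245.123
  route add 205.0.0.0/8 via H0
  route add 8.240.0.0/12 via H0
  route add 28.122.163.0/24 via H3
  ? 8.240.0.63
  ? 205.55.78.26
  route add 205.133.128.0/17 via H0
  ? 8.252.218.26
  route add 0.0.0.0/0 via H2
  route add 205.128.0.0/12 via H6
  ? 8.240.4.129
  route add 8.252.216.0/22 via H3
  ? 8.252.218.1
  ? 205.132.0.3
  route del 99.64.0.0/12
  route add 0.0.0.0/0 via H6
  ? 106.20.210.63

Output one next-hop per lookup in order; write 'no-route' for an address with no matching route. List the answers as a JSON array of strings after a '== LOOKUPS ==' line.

Apply in order:
  add 205.128.0.0/12 -> H6 at depth 12
  add 8.252.218.0/24 -> H2 at depth 24
  add 8.252.218.0/24 -> H7 at depth 24
  add 28.122.163.240/28 -> H2 at depth 28
  add 28.122.163.0/24 -> H0 at depth 24
  Q 85.221.87.237: descend 0 ; hops seen [∅] ; pick no-route
  add 8.240.0.0/12 -> H7 at depth 12
  add 99.64.0.0/12 -> H4 at depth 12
  add 28.122.163.0/24 -> H2 at depth 24
  add 205.132.0.0/15 -> H4 at depth 15
  Q 28.122.163.240: descend 0001110001111010101000111111 ; hops seen [H2,H2] ; pick H2
  Q 253.179.245.123: descend 11 ; hops seen [∅] ; pick no-route
  add 205.0.0.0/8 -> H0 at depth 8
  add 8.240.0.0/12 -> H0 at depth 12
  add 28.122.163.0/24 -> H3 at depth 24
  Q 8.240.0.63: descend 000010001111 ; hops seen [H0] ; pick H0
  Q 205.55.78.26: descend 11001101 ; hops seen [H0] ; pick H0
  add 205.133.128.0/17 -> H0 at depth 17
  Q 8.252.218.26: descend 000010001111110011011010 ; hops seen [H0,H7] ; pick H7
  add 0.0.0.0/0 -> H2 at depth 0
  add 205.128.0.0/12 -> H6 at depth 12
  Q 8.240.4.129: descend 000010001111 ; hops seen [H2,H0] ; pick H0
  add 8.252.216.0/22 -> H3 at depth 22
  Q 8.252.218.1: descend 000010001111110011011010 ; hops seen [H2,H0,H3,H7] ; pick H7
  Q 205.132.0.3: descend 110011011000010 ; hops seen [H2,H0,H6,H4] ; pick H4
  - 99.64.0.0/12 clear@12
  add 0.0.0.0/0 -> H6 at depth 0
  Q 106.20.210.63: descend 0110 ; hops seen [H6] ; pick H6

== LOOKUPS ==
["no-route","H2","no-route","H0","H0","H7","H0","H7","H4","H6"]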